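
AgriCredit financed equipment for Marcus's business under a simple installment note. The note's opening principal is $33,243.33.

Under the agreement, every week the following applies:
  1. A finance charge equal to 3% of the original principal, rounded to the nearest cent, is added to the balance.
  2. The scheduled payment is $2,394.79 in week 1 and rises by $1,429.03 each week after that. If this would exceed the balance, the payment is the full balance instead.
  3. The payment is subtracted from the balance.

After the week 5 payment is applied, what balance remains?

$11,965.58

Week 1: $33,243.33 +$997.30 interest = $34,240.63; pay $2,394.79 → $31,845.84
Week 2: $31,845.84 +$997.30 interest = $32,843.14; pay $3,823.82 → $29,019.32
Week 3: $29,019.32 +$997.30 interest = $30,016.62; pay $5,252.85 → $24,763.77
Week 4: $24,763.77 +$997.30 interest = $25,761.07; pay $6,681.88 → $19,079.19
Week 5: $19,079.19 +$997.30 interest = $20,076.49; pay $8,110.91 → $11,965.58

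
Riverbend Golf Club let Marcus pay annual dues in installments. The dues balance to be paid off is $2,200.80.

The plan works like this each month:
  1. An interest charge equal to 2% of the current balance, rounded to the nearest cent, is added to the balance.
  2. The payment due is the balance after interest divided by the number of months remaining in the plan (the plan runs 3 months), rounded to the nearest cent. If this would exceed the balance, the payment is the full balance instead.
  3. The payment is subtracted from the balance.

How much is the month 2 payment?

$763.24

Month 1: opening $2,200.80; interest $44.02 → $2,244.82; payment $748.27; balance $1,496.55
Month 2: opening $1,496.55; interest $29.93 → $1,526.48; payment $763.24; balance $763.24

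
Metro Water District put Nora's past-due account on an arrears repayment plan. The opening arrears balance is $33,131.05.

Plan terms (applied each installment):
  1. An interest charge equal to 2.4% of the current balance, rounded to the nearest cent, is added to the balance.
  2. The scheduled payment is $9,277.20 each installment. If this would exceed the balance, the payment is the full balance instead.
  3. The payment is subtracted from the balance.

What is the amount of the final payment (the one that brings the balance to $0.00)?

# | Opening | Interest | Payment | End bal
1 | $33,131.05 | $795.15 | $9,277.20 | $24,649.00
2 | $24,649.00 | $591.58 | $9,277.20 | $15,963.38
3 | $15,963.38 | $383.12 | $9,277.20 | $7,069.30
4 | $7,069.30 | $169.66 | $7,238.96 | $0.00

$7,238.96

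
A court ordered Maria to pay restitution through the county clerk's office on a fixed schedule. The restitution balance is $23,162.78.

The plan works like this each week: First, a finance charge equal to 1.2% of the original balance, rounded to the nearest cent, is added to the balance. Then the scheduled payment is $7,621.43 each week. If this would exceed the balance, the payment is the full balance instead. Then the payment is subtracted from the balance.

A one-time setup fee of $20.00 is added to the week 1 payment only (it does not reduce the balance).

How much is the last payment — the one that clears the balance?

# | Opening | Interest | Payment | Fee | End bal
1 | $23,162.78 | $277.95 | $7,621.43 | $20.00 | $15,819.30
2 | $15,819.30 | $277.95 | $7,621.43 | — | $8,475.82
3 | $8,475.82 | $277.95 | $7,621.43 | — | $1,132.34
4 | $1,132.34 | $277.95 | $1,410.29 | — | $0.00

$1,410.29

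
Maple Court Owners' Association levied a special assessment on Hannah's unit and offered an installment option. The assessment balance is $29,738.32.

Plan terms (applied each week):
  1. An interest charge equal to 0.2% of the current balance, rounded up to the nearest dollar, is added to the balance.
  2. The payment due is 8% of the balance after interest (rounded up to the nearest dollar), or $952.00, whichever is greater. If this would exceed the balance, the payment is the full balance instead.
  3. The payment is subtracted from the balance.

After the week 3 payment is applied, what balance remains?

# | Opening | Interest | Payment | End bal
1 | $29,738.32 | $60.00 | $2,384.00 | $27,414.32
2 | $27,414.32 | $55.00 | $2,198.00 | $25,271.32
3 | $25,271.32 | $51.00 | $2,026.00 | $23,296.32

$23,296.32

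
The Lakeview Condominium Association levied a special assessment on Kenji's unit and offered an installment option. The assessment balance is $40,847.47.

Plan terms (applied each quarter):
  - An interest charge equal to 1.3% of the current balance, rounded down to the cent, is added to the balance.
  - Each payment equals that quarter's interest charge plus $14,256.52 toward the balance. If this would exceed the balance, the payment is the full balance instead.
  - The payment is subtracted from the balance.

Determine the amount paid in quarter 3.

$12,494.77

Quarter 1: opening $40,847.47; interest $531.01 → $41,378.48; payment $14,787.53; balance $26,590.95
Quarter 2: opening $26,590.95; interest $345.68 → $26,936.63; payment $14,602.20; balance $12,334.43
Quarter 3: opening $12,334.43; interest $160.34 → $12,494.77; payment $12,494.77; balance $0.00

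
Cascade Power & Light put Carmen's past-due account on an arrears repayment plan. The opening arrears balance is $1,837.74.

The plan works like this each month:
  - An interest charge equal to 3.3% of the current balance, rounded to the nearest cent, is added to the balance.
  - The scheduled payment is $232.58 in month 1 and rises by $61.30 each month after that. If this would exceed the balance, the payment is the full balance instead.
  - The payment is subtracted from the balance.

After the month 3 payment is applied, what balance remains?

Month 1: opening $1,837.74; interest $60.65 → $1,898.39; payment $232.58; balance $1,665.81
Month 2: opening $1,665.81; interest $54.97 → $1,720.78; payment $293.88; balance $1,426.90
Month 3: opening $1,426.90; interest $47.09 → $1,473.99; payment $355.18; balance $1,118.81

$1,118.81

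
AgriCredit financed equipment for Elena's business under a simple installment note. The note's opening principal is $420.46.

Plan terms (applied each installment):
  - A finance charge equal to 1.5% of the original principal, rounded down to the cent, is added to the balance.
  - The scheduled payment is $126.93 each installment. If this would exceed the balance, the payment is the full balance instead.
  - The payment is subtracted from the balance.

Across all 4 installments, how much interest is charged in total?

Installment 1: $420.46 +$6.30 interest = $426.76; pay $126.93 → $299.83
Installment 2: $299.83 +$6.30 interest = $306.13; pay $126.93 → $179.20
Installment 3: $179.20 +$6.30 interest = $185.50; pay $126.93 → $58.57
Installment 4: $58.57 +$6.30 interest = $64.87; pay $64.87 → $0.00
Total interest: $6.30 + $6.30 + $6.30 + $6.30 = $25.20

$25.20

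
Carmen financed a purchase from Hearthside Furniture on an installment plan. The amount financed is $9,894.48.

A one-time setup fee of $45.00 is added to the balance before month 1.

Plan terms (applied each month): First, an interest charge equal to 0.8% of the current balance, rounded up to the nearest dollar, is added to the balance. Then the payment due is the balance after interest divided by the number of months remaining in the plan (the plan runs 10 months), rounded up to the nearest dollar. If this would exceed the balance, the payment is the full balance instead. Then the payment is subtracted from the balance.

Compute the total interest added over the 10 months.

# | Opening | Interest | Payment | End bal
1 | $9,939.48 | $80.00 | $1,002.00 | $9,017.48
2 | $9,017.48 | $73.00 | $1,011.00 | $8,079.48
3 | $8,079.48 | $65.00 | $1,019.00 | $7,125.48
4 | $7,125.48 | $58.00 | $1,027.00 | $6,156.48
5 | $6,156.48 | $50.00 | $1,035.00 | $5,171.48
6 | $5,171.48 | $42.00 | $1,043.00 | $4,170.48
7 | $4,170.48 | $34.00 | $1,052.00 | $3,152.48
8 | $3,152.48 | $26.00 | $1,060.00 | $2,118.48
9 | $2,118.48 | $17.00 | $1,068.00 | $1,067.48
10 | $1,067.48 | $9.00 | $1,076.48 | $0.00
Total interest: $80.00 + $73.00 + $65.00 + $58.00 + $50.00 + $42.00 + $34.00 + $26.00 + $17.00 + $9.00 = $454.00

$454.00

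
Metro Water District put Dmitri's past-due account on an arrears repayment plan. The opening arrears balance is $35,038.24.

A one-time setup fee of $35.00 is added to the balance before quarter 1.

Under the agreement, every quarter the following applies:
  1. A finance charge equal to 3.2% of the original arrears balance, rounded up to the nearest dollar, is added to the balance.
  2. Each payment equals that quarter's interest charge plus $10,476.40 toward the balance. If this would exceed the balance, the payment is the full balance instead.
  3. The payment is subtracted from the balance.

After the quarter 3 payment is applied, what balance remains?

$3,644.04

Quarter 1: $35,073.24 +$1,122.00 interest = $36,195.24; pay $11,598.40 → $24,596.84
Quarter 2: $24,596.84 +$1,122.00 interest = $25,718.84; pay $11,598.40 → $14,120.44
Quarter 3: $14,120.44 +$1,122.00 interest = $15,242.44; pay $11,598.40 → $3,644.04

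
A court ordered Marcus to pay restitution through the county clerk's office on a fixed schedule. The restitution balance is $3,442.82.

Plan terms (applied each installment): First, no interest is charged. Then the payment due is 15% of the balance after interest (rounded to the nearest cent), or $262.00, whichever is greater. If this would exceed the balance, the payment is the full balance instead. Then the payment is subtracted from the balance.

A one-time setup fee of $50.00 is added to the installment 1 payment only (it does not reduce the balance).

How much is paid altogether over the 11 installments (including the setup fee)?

$3,492.82

Installment 1: $3,442.82 − $516.42 (+ $50.00 fee) → $2,926.40
Installment 2: $2,926.40 − $438.96 → $2,487.44
Installment 3: $2,487.44 − $373.12 → $2,114.32
Installment 4: $2,114.32 − $317.15 → $1,797.17
Installment 5: $1,797.17 − $269.58 → $1,527.59
Installment 6: $1,527.59 − $262.00 → $1,265.59
Installment 7: $1,265.59 − $262.00 → $1,003.59
Installment 8: $1,003.59 − $262.00 → $741.59
Installment 9: $741.59 − $262.00 → $479.59
Installment 10: $479.59 − $262.00 → $217.59
Installment 11: $217.59 − $217.59 → $0.00
Total paid: $3,492.82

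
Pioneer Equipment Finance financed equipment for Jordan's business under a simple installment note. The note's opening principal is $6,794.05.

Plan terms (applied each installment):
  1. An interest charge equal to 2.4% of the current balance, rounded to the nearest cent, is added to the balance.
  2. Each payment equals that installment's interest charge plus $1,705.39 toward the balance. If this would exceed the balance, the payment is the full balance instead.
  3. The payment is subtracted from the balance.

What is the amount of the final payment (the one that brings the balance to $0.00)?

$1,718.15

# | Opening | Interest | Payment | End bal
1 | $6,794.05 | $163.06 | $1,868.45 | $5,088.66
2 | $5,088.66 | $122.13 | $1,827.52 | $3,383.27
3 | $3,383.27 | $81.20 | $1,786.59 | $1,677.88
4 | $1,677.88 | $40.27 | $1,718.15 | $0.00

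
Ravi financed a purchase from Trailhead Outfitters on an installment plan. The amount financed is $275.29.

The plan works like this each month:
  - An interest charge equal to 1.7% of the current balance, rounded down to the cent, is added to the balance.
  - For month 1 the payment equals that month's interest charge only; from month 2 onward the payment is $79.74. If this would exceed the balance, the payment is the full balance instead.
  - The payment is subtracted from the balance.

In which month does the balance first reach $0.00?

Month 1: opening $275.29; interest $4.67 → $279.96; payment $4.67; balance $275.29
Month 2: opening $275.29; interest $4.67 → $279.96; payment $79.74; balance $200.22
Month 3: opening $200.22; interest $3.40 → $203.62; payment $79.74; balance $123.88
Month 4: opening $123.88; interest $2.10 → $125.98; payment $79.74; balance $46.24
Month 5: opening $46.24; interest $0.78 → $47.02; payment $47.02; balance $0.00
Balance reaches $0.00 in month 5.

5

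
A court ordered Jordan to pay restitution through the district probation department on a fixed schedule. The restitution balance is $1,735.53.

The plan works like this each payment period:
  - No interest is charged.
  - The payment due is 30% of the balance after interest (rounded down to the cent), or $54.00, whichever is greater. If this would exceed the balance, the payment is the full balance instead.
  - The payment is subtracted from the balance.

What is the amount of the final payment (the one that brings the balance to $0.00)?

$34.94

Payment period 1: $1,735.53 − $520.65 → $1,214.88
Payment period 2: $1,214.88 − $364.46 → $850.42
Payment period 3: $850.42 − $255.12 → $595.30
Payment period 4: $595.30 − $178.59 → $416.71
Payment period 5: $416.71 − $125.01 → $291.70
Payment period 6: $291.70 − $87.51 → $204.19
Payment period 7: $204.19 − $61.25 → $142.94
Payment period 8: $142.94 − $54.00 → $88.94
Payment period 9: $88.94 − $54.00 → $34.94
Payment period 10: $34.94 − $34.94 → $0.00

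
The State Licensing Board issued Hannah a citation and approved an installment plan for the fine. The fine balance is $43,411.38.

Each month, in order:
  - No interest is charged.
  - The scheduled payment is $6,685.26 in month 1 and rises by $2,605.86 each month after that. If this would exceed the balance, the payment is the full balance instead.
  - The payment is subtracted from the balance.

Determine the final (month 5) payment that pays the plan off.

# | Opening | Payment | End bal
1 | $43,411.38 | $6,685.26 | $36,726.12
2 | $36,726.12 | $9,291.12 | $27,435.00
3 | $27,435.00 | $11,896.98 | $15,538.02
4 | $15,538.02 | $14,502.84 | $1,035.18
5 | $1,035.18 | $1,035.18 | $0.00

$1,035.18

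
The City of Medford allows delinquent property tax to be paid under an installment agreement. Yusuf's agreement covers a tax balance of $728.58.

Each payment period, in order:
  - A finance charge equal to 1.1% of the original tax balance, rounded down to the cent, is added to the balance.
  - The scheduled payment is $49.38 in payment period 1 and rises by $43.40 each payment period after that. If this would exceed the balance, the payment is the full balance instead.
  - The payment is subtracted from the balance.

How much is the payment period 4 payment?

# | Opening | Interest | Payment | End bal
1 | $728.58 | $8.01 | $49.38 | $687.21
2 | $687.21 | $8.01 | $92.78 | $602.44
3 | $602.44 | $8.01 | $136.18 | $474.27
4 | $474.27 | $8.01 | $179.58 | $302.70

$179.58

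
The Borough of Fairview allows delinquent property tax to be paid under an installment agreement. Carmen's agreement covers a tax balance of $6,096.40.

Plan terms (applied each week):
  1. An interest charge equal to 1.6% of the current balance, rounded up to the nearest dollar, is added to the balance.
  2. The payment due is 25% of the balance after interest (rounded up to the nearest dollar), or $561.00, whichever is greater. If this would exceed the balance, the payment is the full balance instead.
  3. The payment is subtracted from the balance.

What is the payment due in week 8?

$453.40

Week 1: $6,096.40 +$98.00 interest = $6,194.40; pay $1,549.00 → $4,645.40
Week 2: $4,645.40 +$75.00 interest = $4,720.40; pay $1,181.00 → $3,539.40
Week 3: $3,539.40 +$57.00 interest = $3,596.40; pay $900.00 → $2,696.40
Week 4: $2,696.40 +$44.00 interest = $2,740.40; pay $686.00 → $2,054.40
Week 5: $2,054.40 +$33.00 interest = $2,087.40; pay $561.00 → $1,526.40
Week 6: $1,526.40 +$25.00 interest = $1,551.40; pay $561.00 → $990.40
Week 7: $990.40 +$16.00 interest = $1,006.40; pay $561.00 → $445.40
Week 8: $445.40 +$8.00 interest = $453.40; pay $453.40 → $0.00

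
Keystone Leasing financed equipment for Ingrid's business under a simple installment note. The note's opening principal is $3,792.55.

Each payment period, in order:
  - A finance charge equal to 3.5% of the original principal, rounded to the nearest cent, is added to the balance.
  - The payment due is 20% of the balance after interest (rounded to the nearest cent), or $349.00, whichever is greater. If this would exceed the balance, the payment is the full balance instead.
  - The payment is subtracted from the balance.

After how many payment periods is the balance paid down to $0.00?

# | Opening | Interest | Payment | End bal
1 | $3,792.55 | $132.74 | $785.06 | $3,140.23
2 | $3,140.23 | $132.74 | $654.59 | $2,618.38
3 | $2,618.38 | $132.74 | $550.22 | $2,200.90
4 | $2,200.90 | $132.74 | $466.73 | $1,866.91
5 | $1,866.91 | $132.74 | $399.93 | $1,599.72
6 | $1,599.72 | $132.74 | $349.00 | $1,383.46
7 | $1,383.46 | $132.74 | $349.00 | $1,167.20
8 | $1,167.20 | $132.74 | $349.00 | $950.94
9 | $950.94 | $132.74 | $349.00 | $734.68
10 | $734.68 | $132.74 | $349.00 | $518.42
11 | $518.42 | $132.74 | $349.00 | $302.16
12 | $302.16 | $132.74 | $349.00 | $85.90
13 | $85.90 | $132.74 | $218.64 | $0.00
Balance reaches $0.00 in payment period 13.

13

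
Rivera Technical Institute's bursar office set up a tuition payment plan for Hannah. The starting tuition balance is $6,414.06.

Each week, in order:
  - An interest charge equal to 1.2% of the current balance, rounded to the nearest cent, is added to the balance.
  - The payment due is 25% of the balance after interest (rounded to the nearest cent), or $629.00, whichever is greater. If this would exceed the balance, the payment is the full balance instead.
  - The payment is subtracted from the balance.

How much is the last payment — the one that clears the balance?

$300.00

Week 1: opening $6,414.06; interest $76.97 → $6,491.03; payment $1,622.76; balance $4,868.27
Week 2: opening $4,868.27; interest $58.42 → $4,926.69; payment $1,231.67; balance $3,695.02
Week 3: opening $3,695.02; interest $44.34 → $3,739.36; payment $934.84; balance $2,804.52
Week 4: opening $2,804.52; interest $33.65 → $2,838.17; payment $709.54; balance $2,128.63
Week 5: opening $2,128.63; interest $25.54 → $2,154.17; payment $629.00; balance $1,525.17
Week 6: opening $1,525.17; interest $18.30 → $1,543.47; payment $629.00; balance $914.47
Week 7: opening $914.47; interest $10.97 → $925.44; payment $629.00; balance $296.44
Week 8: opening $296.44; interest $3.56 → $300.00; payment $300.00; balance $0.00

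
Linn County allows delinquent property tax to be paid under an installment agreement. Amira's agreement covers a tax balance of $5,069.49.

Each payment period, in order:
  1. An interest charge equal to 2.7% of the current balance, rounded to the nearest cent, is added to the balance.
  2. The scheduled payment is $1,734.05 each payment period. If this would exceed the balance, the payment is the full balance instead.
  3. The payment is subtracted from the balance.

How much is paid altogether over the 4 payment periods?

$5,353.56

# | Opening | Interest | Payment | End bal
1 | $5,069.49 | $136.88 | $1,734.05 | $3,472.32
2 | $3,472.32 | $93.75 | $1,734.05 | $1,832.02
3 | $1,832.02 | $49.46 | $1,734.05 | $147.43
4 | $147.43 | $3.98 | $151.41 | $0.00
Total paid: $5,353.56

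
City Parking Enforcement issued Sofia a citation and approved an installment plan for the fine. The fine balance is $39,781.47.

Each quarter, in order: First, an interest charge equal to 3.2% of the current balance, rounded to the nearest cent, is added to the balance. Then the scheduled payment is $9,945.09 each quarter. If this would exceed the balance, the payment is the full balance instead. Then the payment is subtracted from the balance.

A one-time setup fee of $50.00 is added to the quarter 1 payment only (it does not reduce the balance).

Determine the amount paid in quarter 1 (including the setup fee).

Quarter 1: $39,781.47 +$1,273.01 interest = $41,054.48; pay $9,945.09 (+ $50.00 fee) → $31,109.39

$9,995.09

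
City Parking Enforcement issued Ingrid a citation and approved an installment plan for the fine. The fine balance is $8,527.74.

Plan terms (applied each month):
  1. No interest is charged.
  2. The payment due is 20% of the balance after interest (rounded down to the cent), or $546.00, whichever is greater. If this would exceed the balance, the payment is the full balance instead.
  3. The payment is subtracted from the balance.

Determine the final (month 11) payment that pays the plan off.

# | Opening | Payment | End bal
1 | $8,527.74 | $1,705.54 | $6,822.20
2 | $6,822.20 | $1,364.44 | $5,457.76
3 | $5,457.76 | $1,091.55 | $4,366.21
4 | $4,366.21 | $873.24 | $3,492.97
5 | $3,492.97 | $698.59 | $2,794.38
6 | $2,794.38 | $558.87 | $2,235.51
7 | $2,235.51 | $546.00 | $1,689.51
8 | $1,689.51 | $546.00 | $1,143.51
9 | $1,143.51 | $546.00 | $597.51
10 | $597.51 | $546.00 | $51.51
11 | $51.51 | $51.51 | $0.00

$51.51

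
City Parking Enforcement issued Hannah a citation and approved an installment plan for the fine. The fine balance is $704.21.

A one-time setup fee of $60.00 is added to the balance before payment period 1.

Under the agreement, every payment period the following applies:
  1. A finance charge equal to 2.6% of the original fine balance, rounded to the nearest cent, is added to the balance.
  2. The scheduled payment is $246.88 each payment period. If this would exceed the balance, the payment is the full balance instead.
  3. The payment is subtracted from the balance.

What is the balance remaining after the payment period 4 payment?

Payment period 1: $764.21 +$18.31 interest = $782.52; pay $246.88 → $535.64
Payment period 2: $535.64 +$18.31 interest = $553.95; pay $246.88 → $307.07
Payment period 3: $307.07 +$18.31 interest = $325.38; pay $246.88 → $78.50
Payment period 4: $78.50 +$18.31 interest = $96.81; pay $96.81 → $0.00

$0.00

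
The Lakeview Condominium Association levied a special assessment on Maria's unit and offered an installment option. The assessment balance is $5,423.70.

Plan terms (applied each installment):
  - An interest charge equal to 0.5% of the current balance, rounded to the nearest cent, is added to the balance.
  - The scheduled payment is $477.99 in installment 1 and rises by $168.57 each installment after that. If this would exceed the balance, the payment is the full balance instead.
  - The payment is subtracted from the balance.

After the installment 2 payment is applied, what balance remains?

Installment 1: $5,423.70 +$27.12 interest = $5,450.82; pay $477.99 → $4,972.83
Installment 2: $4,972.83 +$24.86 interest = $4,997.69; pay $646.56 → $4,351.13

$4,351.13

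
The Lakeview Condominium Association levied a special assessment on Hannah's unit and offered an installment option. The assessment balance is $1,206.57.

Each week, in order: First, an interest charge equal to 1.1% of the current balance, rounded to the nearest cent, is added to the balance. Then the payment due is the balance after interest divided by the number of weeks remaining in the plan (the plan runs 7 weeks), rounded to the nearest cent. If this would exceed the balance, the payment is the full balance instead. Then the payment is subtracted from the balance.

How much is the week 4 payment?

$180.08

Week 1: opening $1,206.57; interest $13.27 → $1,219.84; payment $174.26; balance $1,045.58
Week 2: opening $1,045.58; interest $11.50 → $1,057.08; payment $176.18; balance $880.90
Week 3: opening $880.90; interest $9.69 → $890.59; payment $178.12; balance $712.47
Week 4: opening $712.47; interest $7.84 → $720.31; payment $180.08; balance $540.23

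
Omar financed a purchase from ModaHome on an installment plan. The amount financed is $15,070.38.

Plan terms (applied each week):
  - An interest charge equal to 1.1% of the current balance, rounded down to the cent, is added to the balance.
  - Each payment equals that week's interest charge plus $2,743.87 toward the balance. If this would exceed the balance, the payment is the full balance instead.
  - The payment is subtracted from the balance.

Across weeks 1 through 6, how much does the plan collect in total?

# | Opening | Interest | Payment | End bal
1 | $15,070.38 | $165.77 | $2,909.64 | $12,326.51
2 | $12,326.51 | $135.59 | $2,879.46 | $9,582.64
3 | $9,582.64 | $105.40 | $2,849.27 | $6,838.77
4 | $6,838.77 | $75.22 | $2,819.09 | $4,094.90
5 | $4,094.90 | $45.04 | $2,788.91 | $1,351.03
6 | $1,351.03 | $14.86 | $1,365.89 | $0.00
Total paid: $15,612.26

$15,612.26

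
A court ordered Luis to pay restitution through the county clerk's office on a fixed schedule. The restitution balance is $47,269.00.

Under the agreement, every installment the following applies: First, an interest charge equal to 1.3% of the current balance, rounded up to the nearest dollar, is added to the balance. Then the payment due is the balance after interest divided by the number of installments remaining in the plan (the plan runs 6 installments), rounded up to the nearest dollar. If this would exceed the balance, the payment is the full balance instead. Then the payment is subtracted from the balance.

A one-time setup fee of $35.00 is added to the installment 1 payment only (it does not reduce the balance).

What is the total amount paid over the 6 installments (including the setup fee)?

# | Opening | Interest | Payment | Fee | End bal
1 | $47,269.00 | $615.00 | $7,981.00 | $35.00 | $39,903.00
2 | $39,903.00 | $519.00 | $8,085.00 | — | $32,337.00
3 | $32,337.00 | $421.00 | $8,190.00 | — | $24,568.00
4 | $24,568.00 | $320.00 | $8,296.00 | — | $16,592.00
5 | $16,592.00 | $216.00 | $8,404.00 | — | $8,404.00
6 | $8,404.00 | $110.00 | $8,514.00 | — | $0.00
Total paid: $49,505.00

$49,505.00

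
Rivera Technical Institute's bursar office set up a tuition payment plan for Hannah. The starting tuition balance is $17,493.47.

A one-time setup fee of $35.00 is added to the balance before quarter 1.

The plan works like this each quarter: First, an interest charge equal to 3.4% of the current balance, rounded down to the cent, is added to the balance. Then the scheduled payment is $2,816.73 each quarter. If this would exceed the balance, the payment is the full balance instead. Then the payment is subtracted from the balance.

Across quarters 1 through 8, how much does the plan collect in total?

$20,031.96

Quarter 1: $17,528.47 +$595.96 interest = $18,124.43; pay $2,816.73 → $15,307.70
Quarter 2: $15,307.70 +$520.46 interest = $15,828.16; pay $2,816.73 → $13,011.43
Quarter 3: $13,011.43 +$442.38 interest = $13,453.81; pay $2,816.73 → $10,637.08
Quarter 4: $10,637.08 +$361.66 interest = $10,998.74; pay $2,816.73 → $8,182.01
Quarter 5: $8,182.01 +$278.18 interest = $8,460.19; pay $2,816.73 → $5,643.46
Quarter 6: $5,643.46 +$191.87 interest = $5,835.33; pay $2,816.73 → $3,018.60
Quarter 7: $3,018.60 +$102.63 interest = $3,121.23; pay $2,816.73 → $304.50
Quarter 8: $304.50 +$10.35 interest = $314.85; pay $314.85 → $0.00
Total paid: $20,031.96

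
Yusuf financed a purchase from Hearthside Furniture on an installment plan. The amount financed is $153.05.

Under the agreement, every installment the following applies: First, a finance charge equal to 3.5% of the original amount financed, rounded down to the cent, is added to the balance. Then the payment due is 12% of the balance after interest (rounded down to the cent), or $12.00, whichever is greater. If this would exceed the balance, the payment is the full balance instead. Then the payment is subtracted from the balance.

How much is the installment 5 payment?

Installment 1: opening $153.05; interest $5.35 → $158.40; payment $19.00; balance $139.40
Installment 2: opening $139.40; interest $5.35 → $144.75; payment $17.37; balance $127.38
Installment 3: opening $127.38; interest $5.35 → $132.73; payment $15.92; balance $116.81
Installment 4: opening $116.81; interest $5.35 → $122.16; payment $14.65; balance $107.51
Installment 5: opening $107.51; interest $5.35 → $112.86; payment $13.54; balance $99.32

$13.54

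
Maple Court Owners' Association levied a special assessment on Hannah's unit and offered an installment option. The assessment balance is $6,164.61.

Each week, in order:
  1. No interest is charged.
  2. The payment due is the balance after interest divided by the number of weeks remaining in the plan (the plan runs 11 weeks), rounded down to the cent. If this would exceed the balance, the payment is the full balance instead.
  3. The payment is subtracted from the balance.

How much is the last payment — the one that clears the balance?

$560.42

Week 1: $6,164.61 − $560.41 → $5,604.20
Week 2: $5,604.20 − $560.42 → $5,043.78
Week 3: $5,043.78 − $560.42 → $4,483.36
Week 4: $4,483.36 − $560.42 → $3,922.94
Week 5: $3,922.94 − $560.42 → $3,362.52
Week 6: $3,362.52 − $560.42 → $2,802.10
Week 7: $2,802.10 − $560.42 → $2,241.68
Week 8: $2,241.68 − $560.42 → $1,681.26
Week 9: $1,681.26 − $560.42 → $1,120.84
Week 10: $1,120.84 − $560.42 → $560.42
Week 11: $560.42 − $560.42 → $0.00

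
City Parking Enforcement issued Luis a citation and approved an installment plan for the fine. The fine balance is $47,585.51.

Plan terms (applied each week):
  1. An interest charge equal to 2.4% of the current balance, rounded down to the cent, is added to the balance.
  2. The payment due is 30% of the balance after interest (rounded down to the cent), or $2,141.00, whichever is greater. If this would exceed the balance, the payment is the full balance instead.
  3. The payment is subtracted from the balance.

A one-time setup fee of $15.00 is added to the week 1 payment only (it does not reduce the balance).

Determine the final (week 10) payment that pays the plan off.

Week 1: $47,585.51 +$1,142.05 interest = $48,727.56; pay $14,618.26 (+ $15.00 fee) → $34,109.30
Week 2: $34,109.30 +$818.62 interest = $34,927.92; pay $10,478.37 → $24,449.55
Week 3: $24,449.55 +$586.78 interest = $25,036.33; pay $7,510.89 → $17,525.44
Week 4: $17,525.44 +$420.61 interest = $17,946.05; pay $5,383.81 → $12,562.24
Week 5: $12,562.24 +$301.49 interest = $12,863.73; pay $3,859.11 → $9,004.62
Week 6: $9,004.62 +$216.11 interest = $9,220.73; pay $2,766.21 → $6,454.52
Week 7: $6,454.52 +$154.90 interest = $6,609.42; pay $2,141.00 → $4,468.42
Week 8: $4,468.42 +$107.24 interest = $4,575.66; pay $2,141.00 → $2,434.66
Week 9: $2,434.66 +$58.43 interest = $2,493.09; pay $2,141.00 → $352.09
Week 10: $352.09 +$8.45 interest = $360.54; pay $360.54 → $0.00

$360.54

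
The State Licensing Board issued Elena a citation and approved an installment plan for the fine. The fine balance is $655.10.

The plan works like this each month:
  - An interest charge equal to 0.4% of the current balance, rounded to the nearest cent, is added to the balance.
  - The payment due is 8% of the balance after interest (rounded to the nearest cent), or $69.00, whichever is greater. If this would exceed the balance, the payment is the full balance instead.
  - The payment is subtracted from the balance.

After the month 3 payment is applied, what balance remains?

$455.16

# | Opening | Interest | Payment | End bal
1 | $655.10 | $2.62 | $69.00 | $588.72
2 | $588.72 | $2.35 | $69.00 | $522.07
3 | $522.07 | $2.09 | $69.00 | $455.16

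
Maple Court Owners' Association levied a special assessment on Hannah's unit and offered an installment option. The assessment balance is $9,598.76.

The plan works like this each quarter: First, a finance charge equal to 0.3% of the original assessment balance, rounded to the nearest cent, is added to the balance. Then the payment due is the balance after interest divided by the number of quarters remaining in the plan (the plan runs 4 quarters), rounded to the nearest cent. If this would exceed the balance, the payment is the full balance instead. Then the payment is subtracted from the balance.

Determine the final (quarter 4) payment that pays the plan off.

$2,459.69

Quarter 1: $9,598.76 +$28.80 interest = $9,627.56; pay $2,406.89 → $7,220.67
Quarter 2: $7,220.67 +$28.80 interest = $7,249.47; pay $2,416.49 → $4,832.98
Quarter 3: $4,832.98 +$28.80 interest = $4,861.78; pay $2,430.89 → $2,430.89
Quarter 4: $2,430.89 +$28.80 interest = $2,459.69; pay $2,459.69 → $0.00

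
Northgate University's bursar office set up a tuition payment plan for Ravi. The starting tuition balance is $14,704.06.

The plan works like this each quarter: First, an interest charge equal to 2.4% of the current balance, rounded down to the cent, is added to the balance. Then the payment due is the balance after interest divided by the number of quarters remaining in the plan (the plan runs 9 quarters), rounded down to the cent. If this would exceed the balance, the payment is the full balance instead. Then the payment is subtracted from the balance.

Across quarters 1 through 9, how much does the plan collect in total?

$16,586.31

Quarter 1: $14,704.06 +$352.89 interest = $15,056.95; pay $1,672.99 → $13,383.96
Quarter 2: $13,383.96 +$321.21 interest = $13,705.17; pay $1,713.14 → $11,992.03
Quarter 3: $11,992.03 +$287.80 interest = $12,279.83; pay $1,754.26 → $10,525.57
Quarter 4: $10,525.57 +$252.61 interest = $10,778.18; pay $1,796.36 → $8,981.82
Quarter 5: $8,981.82 +$215.56 interest = $9,197.38; pay $1,839.47 → $7,357.91
Quarter 6: $7,357.91 +$176.58 interest = $7,534.49; pay $1,883.62 → $5,650.87
Quarter 7: $5,650.87 +$135.62 interest = $5,786.49; pay $1,928.83 → $3,857.66
Quarter 8: $3,857.66 +$92.58 interest = $3,950.24; pay $1,975.12 → $1,975.12
Quarter 9: $1,975.12 +$47.40 interest = $2,022.52; pay $2,022.52 → $0.00
Total paid: $16,586.31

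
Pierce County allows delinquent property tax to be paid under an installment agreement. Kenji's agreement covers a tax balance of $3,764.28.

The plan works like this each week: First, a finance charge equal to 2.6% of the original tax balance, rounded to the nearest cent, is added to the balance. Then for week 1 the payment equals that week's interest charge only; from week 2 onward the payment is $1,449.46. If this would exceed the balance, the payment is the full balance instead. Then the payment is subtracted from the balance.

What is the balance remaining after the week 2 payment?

Week 1: opening $3,764.28; interest $97.87 → $3,862.15; payment $97.87; balance $3,764.28
Week 2: opening $3,764.28; interest $97.87 → $3,862.15; payment $1,449.46; balance $2,412.69

$2,412.69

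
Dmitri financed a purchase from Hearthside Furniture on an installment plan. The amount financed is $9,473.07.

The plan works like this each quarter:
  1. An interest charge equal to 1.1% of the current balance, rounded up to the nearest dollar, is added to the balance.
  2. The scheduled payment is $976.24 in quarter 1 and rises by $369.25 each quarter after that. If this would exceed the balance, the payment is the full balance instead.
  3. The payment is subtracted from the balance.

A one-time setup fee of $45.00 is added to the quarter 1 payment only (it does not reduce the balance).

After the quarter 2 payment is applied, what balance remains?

Quarter 1: opening $9,473.07; interest $105.00 → $9,578.07; payment $976.24 (+ $45.00 fee); balance $8,601.83
Quarter 2: opening $8,601.83; interest $95.00 → $8,696.83; payment $1,345.49; balance $7,351.34

$7,351.34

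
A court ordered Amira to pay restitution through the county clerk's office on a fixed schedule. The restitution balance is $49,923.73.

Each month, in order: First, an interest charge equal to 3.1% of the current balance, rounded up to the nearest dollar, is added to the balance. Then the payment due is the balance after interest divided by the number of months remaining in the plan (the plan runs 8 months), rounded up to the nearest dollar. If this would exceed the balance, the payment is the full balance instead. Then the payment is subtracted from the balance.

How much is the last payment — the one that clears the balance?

Month 1: opening $49,923.73; interest $1,548.00 → $51,471.73; payment $6,434.00; balance $45,037.73
Month 2: opening $45,037.73; interest $1,397.00 → $46,434.73; payment $6,634.00; balance $39,800.73
Month 3: opening $39,800.73; interest $1,234.00 → $41,034.73; payment $6,840.00; balance $34,194.73
Month 4: opening $34,194.73; interest $1,061.00 → $35,255.73; payment $7,052.00; balance $28,203.73
Month 5: opening $28,203.73; interest $875.00 → $29,078.73; payment $7,270.00; balance $21,808.73
Month 6: opening $21,808.73; interest $677.00 → $22,485.73; payment $7,496.00; balance $14,989.73
Month 7: opening $14,989.73; interest $465.00 → $15,454.73; payment $7,728.00; balance $7,726.73
Month 8: opening $7,726.73; interest $240.00 → $7,966.73; payment $7,966.73; balance $0.00

$7,966.73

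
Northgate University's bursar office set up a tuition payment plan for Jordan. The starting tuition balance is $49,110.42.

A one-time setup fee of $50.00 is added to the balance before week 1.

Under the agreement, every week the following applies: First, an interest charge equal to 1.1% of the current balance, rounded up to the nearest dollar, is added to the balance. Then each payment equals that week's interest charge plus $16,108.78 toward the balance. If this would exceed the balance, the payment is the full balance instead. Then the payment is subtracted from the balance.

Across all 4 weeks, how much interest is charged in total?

$1,102.00

Week 1: $49,160.42 +$541.00 interest = $49,701.42; pay $16,649.78 → $33,051.64
Week 2: $33,051.64 +$364.00 interest = $33,415.64; pay $16,472.78 → $16,942.86
Week 3: $16,942.86 +$187.00 interest = $17,129.86; pay $16,295.78 → $834.08
Week 4: $834.08 +$10.00 interest = $844.08; pay $844.08 → $0.00
Total interest: $541.00 + $364.00 + $187.00 + $10.00 = $1,102.00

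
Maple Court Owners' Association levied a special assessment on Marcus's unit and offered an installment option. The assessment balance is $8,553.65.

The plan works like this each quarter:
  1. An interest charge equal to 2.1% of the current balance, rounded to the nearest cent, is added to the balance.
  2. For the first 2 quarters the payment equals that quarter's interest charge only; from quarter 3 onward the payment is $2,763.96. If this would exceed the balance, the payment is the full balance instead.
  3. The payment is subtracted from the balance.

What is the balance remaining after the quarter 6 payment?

Quarter 1: opening $8,553.65; interest $179.63 → $8,733.28; payment $179.63; balance $8,553.65
Quarter 2: opening $8,553.65; interest $179.63 → $8,733.28; payment $179.63; balance $8,553.65
Quarter 3: opening $8,553.65; interest $179.63 → $8,733.28; payment $2,763.96; balance $5,969.32
Quarter 4: opening $5,969.32; interest $125.36 → $6,094.68; payment $2,763.96; balance $3,330.72
Quarter 5: opening $3,330.72; interest $69.95 → $3,400.67; payment $2,763.96; balance $636.71
Quarter 6: opening $636.71; interest $13.37 → $650.08; payment $650.08; balance $0.00

$0.00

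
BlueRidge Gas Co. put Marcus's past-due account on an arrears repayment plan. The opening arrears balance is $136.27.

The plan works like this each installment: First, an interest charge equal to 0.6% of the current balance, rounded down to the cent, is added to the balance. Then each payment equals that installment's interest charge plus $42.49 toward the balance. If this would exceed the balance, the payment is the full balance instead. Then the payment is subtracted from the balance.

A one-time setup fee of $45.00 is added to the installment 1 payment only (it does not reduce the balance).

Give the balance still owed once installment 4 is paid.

Installment 1: opening $136.27; interest $0.81 → $137.08; payment $43.30 (+ $45.00 fee); balance $93.78
Installment 2: opening $93.78; interest $0.56 → $94.34; payment $43.05; balance $51.29
Installment 3: opening $51.29; interest $0.30 → $51.59; payment $42.79; balance $8.80
Installment 4: opening $8.80; interest $0.05 → $8.85; payment $8.85; balance $0.00

$0.00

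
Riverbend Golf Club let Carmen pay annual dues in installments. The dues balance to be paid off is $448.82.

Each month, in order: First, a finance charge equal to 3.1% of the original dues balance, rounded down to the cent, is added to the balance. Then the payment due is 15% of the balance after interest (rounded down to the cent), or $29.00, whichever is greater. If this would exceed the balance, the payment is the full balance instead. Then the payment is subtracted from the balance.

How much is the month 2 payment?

$61.08

Month 1: opening $448.82; interest $13.91 → $462.73; payment $69.40; balance $393.33
Month 2: opening $393.33; interest $13.91 → $407.24; payment $61.08; balance $346.16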